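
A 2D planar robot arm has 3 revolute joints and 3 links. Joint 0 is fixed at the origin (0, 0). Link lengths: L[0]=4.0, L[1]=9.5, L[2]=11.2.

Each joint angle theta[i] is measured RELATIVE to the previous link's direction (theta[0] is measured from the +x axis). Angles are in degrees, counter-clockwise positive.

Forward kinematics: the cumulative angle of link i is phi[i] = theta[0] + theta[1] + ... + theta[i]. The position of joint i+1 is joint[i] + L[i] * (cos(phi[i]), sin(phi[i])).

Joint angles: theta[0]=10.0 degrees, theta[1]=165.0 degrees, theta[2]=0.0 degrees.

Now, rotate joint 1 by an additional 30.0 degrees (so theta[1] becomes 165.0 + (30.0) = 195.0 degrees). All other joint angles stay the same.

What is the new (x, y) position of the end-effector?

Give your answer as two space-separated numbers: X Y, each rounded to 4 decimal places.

joint[0] = (0.0000, 0.0000)  (base)
link 0: phi[0] = 10 = 10 deg
  cos(10 deg) = 0.9848, sin(10 deg) = 0.1736
  joint[1] = (0.0000, 0.0000) + 4 * (0.9848, 0.1736) = (0.0000 + 3.9392, 0.0000 + 0.6946) = (3.9392, 0.6946)
link 1: phi[1] = 10 + 195 = 205 deg
  cos(205 deg) = -0.9063, sin(205 deg) = -0.4226
  joint[2] = (3.9392, 0.6946) + 9.5 * (-0.9063, -0.4226) = (3.9392 + -8.6099, 0.6946 + -4.0149) = (-4.6707, -3.3203)
link 2: phi[2] = 10 + 195 + 0 = 205 deg
  cos(205 deg) = -0.9063, sin(205 deg) = -0.4226
  joint[3] = (-4.6707, -3.3203) + 11.2 * (-0.9063, -0.4226) = (-4.6707 + -10.1506, -3.3203 + -4.7333) = (-14.8213, -8.0536)
End effector: (-14.8213, -8.0536)

Answer: -14.8213 -8.0536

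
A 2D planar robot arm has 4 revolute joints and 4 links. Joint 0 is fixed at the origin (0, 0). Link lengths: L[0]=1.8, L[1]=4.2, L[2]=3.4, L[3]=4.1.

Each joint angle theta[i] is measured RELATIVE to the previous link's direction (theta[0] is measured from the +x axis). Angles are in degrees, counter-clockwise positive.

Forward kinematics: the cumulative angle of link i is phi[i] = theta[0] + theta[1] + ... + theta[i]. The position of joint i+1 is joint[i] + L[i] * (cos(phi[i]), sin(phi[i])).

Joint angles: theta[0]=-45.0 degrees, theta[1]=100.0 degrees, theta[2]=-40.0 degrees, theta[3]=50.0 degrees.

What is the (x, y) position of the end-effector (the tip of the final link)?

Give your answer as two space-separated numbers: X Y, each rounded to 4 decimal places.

Answer: 8.6987 6.7635

Derivation:
joint[0] = (0.0000, 0.0000)  (base)
link 0: phi[0] = -45 = -45 deg
  cos(-45 deg) = 0.7071, sin(-45 deg) = -0.7071
  joint[1] = (0.0000, 0.0000) + 1.8 * (0.7071, -0.7071) = (0.0000 + 1.2728, 0.0000 + -1.2728) = (1.2728, -1.2728)
link 1: phi[1] = -45 + 100 = 55 deg
  cos(55 deg) = 0.5736, sin(55 deg) = 0.8192
  joint[2] = (1.2728, -1.2728) + 4.2 * (0.5736, 0.8192) = (1.2728 + 2.4090, -1.2728 + 3.4404) = (3.6818, 2.1676)
link 2: phi[2] = -45 + 100 + -40 = 15 deg
  cos(15 deg) = 0.9659, sin(15 deg) = 0.2588
  joint[3] = (3.6818, 2.1676) + 3.4 * (0.9659, 0.2588) = (3.6818 + 3.2841, 2.1676 + 0.8800) = (6.9660, 3.0476)
link 3: phi[3] = -45 + 100 + -40 + 50 = 65 deg
  cos(65 deg) = 0.4226, sin(65 deg) = 0.9063
  joint[4] = (6.9660, 3.0476) + 4.1 * (0.4226, 0.9063) = (6.9660 + 1.7327, 3.0476 + 3.7159) = (8.6987, 6.7635)
End effector: (8.6987, 6.7635)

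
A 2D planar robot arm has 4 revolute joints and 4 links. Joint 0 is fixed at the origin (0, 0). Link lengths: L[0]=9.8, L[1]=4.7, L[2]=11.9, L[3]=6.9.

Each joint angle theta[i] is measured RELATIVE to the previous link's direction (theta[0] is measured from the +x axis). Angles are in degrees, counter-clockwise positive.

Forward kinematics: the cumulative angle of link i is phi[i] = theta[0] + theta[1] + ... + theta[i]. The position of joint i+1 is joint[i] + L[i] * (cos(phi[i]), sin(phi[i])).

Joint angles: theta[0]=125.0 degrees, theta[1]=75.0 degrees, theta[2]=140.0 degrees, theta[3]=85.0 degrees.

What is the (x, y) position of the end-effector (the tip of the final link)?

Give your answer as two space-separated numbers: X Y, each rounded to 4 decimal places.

Answer: 4.0608 8.6037

Derivation:
joint[0] = (0.0000, 0.0000)  (base)
link 0: phi[0] = 125 = 125 deg
  cos(125 deg) = -0.5736, sin(125 deg) = 0.8192
  joint[1] = (0.0000, 0.0000) + 9.8 * (-0.5736, 0.8192) = (0.0000 + -5.6210, 0.0000 + 8.0277) = (-5.6210, 8.0277)
link 1: phi[1] = 125 + 75 = 200 deg
  cos(200 deg) = -0.9397, sin(200 deg) = -0.3420
  joint[2] = (-5.6210, 8.0277) + 4.7 * (-0.9397, -0.3420) = (-5.6210 + -4.4166, 8.0277 + -1.6075) = (-10.0376, 6.4202)
link 2: phi[2] = 125 + 75 + 140 = 340 deg
  cos(340 deg) = 0.9397, sin(340 deg) = -0.3420
  joint[3] = (-10.0376, 6.4202) + 11.9 * (0.9397, -0.3420) = (-10.0376 + 11.1823, 6.4202 + -4.0700) = (1.1447, 2.3502)
link 3: phi[3] = 125 + 75 + 140 + 85 = 425 deg
  cos(425 deg) = 0.4226, sin(425 deg) = 0.9063
  joint[4] = (1.1447, 2.3502) + 6.9 * (0.4226, 0.9063) = (1.1447 + 2.9161, 2.3502 + 6.2535) = (4.0608, 8.6037)
End effector: (4.0608, 8.6037)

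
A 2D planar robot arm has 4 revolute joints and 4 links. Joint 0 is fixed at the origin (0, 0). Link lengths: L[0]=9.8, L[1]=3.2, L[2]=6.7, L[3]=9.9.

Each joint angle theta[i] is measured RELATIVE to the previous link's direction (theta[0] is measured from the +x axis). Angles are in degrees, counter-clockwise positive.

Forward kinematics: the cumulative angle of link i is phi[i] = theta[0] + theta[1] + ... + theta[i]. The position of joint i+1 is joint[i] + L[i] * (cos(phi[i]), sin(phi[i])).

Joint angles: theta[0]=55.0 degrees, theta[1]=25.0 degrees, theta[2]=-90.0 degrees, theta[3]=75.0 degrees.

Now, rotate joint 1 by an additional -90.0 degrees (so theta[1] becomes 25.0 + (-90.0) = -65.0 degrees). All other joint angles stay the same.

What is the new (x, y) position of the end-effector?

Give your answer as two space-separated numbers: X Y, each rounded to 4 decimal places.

Answer: 16.5814 -3.3101

Derivation:
joint[0] = (0.0000, 0.0000)  (base)
link 0: phi[0] = 55 = 55 deg
  cos(55 deg) = 0.5736, sin(55 deg) = 0.8192
  joint[1] = (0.0000, 0.0000) + 9.8 * (0.5736, 0.8192) = (0.0000 + 5.6210, 0.0000 + 8.0277) = (5.6210, 8.0277)
link 1: phi[1] = 55 + -65 = -10 deg
  cos(-10 deg) = 0.9848, sin(-10 deg) = -0.1736
  joint[2] = (5.6210, 8.0277) + 3.2 * (0.9848, -0.1736) = (5.6210 + 3.1514, 8.0277 + -0.5557) = (8.7724, 7.4720)
link 2: phi[2] = 55 + -65 + -90 = -100 deg
  cos(-100 deg) = -0.1736, sin(-100 deg) = -0.9848
  joint[3] = (8.7724, 7.4720) + 6.7 * (-0.1736, -0.9848) = (8.7724 + -1.1634, 7.4720 + -6.5982) = (7.6090, 0.8738)
link 3: phi[3] = 55 + -65 + -90 + 75 = -25 deg
  cos(-25 deg) = 0.9063, sin(-25 deg) = -0.4226
  joint[4] = (7.6090, 0.8738) + 9.9 * (0.9063, -0.4226) = (7.6090 + 8.9724, 0.8738 + -4.1839) = (16.5814, -3.3101)
End effector: (16.5814, -3.3101)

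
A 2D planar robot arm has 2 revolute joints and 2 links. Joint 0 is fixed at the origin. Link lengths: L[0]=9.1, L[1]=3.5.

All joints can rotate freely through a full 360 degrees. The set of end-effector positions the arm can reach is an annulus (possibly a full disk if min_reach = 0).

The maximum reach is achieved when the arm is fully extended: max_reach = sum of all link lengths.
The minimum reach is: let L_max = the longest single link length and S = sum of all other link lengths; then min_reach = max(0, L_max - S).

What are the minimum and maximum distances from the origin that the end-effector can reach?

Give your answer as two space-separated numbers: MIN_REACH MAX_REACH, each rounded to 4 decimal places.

Answer: 5.6000 12.6000

Derivation:
Link lengths: [9.1, 3.5]
max_reach = 9.1 + 3.5 = 12.6
L_max = max([9.1, 3.5]) = 9.1
S (sum of others) = 12.6 - 9.1 = 3.5
min_reach = max(0, 9.1 - 3.5) = max(0, 5.6) = 5.6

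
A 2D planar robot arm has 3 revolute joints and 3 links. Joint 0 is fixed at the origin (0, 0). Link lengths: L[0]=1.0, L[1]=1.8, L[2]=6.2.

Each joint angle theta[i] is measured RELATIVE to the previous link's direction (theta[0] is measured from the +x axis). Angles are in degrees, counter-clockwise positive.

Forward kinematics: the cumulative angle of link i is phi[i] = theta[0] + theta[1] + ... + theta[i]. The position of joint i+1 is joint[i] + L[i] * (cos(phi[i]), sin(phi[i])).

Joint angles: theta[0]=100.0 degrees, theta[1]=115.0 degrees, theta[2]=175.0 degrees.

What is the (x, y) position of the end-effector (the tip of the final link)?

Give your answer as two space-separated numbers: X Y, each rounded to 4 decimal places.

Answer: 3.7212 3.0524

Derivation:
joint[0] = (0.0000, 0.0000)  (base)
link 0: phi[0] = 100 = 100 deg
  cos(100 deg) = -0.1736, sin(100 deg) = 0.9848
  joint[1] = (0.0000, 0.0000) + 1 * (-0.1736, 0.9848) = (0.0000 + -0.1736, 0.0000 + 0.9848) = (-0.1736, 0.9848)
link 1: phi[1] = 100 + 115 = 215 deg
  cos(215 deg) = -0.8192, sin(215 deg) = -0.5736
  joint[2] = (-0.1736, 0.9848) + 1.8 * (-0.8192, -0.5736) = (-0.1736 + -1.4745, 0.9848 + -1.0324) = (-1.6481, -0.0476)
link 2: phi[2] = 100 + 115 + 175 = 390 deg
  cos(390 deg) = 0.8660, sin(390 deg) = 0.5000
  joint[3] = (-1.6481, -0.0476) + 6.2 * (0.8660, 0.5000) = (-1.6481 + 5.3694, -0.0476 + 3.1000) = (3.7212, 3.0524)
End effector: (3.7212, 3.0524)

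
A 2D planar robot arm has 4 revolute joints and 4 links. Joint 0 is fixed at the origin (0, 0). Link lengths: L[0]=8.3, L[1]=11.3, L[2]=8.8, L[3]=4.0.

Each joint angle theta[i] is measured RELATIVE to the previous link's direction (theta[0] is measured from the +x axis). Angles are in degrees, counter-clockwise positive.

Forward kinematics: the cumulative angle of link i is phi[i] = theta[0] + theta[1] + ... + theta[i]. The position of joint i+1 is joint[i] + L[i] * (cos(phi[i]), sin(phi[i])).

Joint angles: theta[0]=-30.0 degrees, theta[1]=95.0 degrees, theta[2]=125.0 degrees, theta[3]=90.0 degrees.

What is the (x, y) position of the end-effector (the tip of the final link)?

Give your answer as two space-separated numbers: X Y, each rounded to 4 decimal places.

Answer: 3.9919 0.6239

Derivation:
joint[0] = (0.0000, 0.0000)  (base)
link 0: phi[0] = -30 = -30 deg
  cos(-30 deg) = 0.8660, sin(-30 deg) = -0.5000
  joint[1] = (0.0000, 0.0000) + 8.3 * (0.8660, -0.5000) = (0.0000 + 7.1880, 0.0000 + -4.1500) = (7.1880, -4.1500)
link 1: phi[1] = -30 + 95 = 65 deg
  cos(65 deg) = 0.4226, sin(65 deg) = 0.9063
  joint[2] = (7.1880, -4.1500) + 11.3 * (0.4226, 0.9063) = (7.1880 + 4.7756, -4.1500 + 10.2413) = (11.9636, 6.0913)
link 2: phi[2] = -30 + 95 + 125 = 190 deg
  cos(190 deg) = -0.9848, sin(190 deg) = -0.1736
  joint[3] = (11.9636, 6.0913) + 8.8 * (-0.9848, -0.1736) = (11.9636 + -8.6663, 6.0913 + -1.5281) = (3.2973, 4.5632)
link 3: phi[3] = -30 + 95 + 125 + 90 = 280 deg
  cos(280 deg) = 0.1736, sin(280 deg) = -0.9848
  joint[4] = (3.2973, 4.5632) + 4 * (0.1736, -0.9848) = (3.2973 + 0.6946, 4.5632 + -3.9392) = (3.9919, 0.6239)
End effector: (3.9919, 0.6239)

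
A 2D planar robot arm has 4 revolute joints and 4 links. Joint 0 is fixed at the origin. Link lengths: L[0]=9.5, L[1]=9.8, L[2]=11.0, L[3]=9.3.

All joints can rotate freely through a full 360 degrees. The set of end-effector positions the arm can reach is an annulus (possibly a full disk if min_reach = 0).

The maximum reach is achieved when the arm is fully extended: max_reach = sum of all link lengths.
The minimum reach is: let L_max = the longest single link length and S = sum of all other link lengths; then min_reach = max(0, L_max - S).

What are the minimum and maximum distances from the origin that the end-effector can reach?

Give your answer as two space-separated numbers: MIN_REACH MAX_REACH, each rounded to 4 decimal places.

Answer: 0.0000 39.6000

Derivation:
Link lengths: [9.5, 9.8, 11.0, 9.3]
max_reach = 9.5 + 9.8 + 11 + 9.3 = 39.6
L_max = max([9.5, 9.8, 11.0, 9.3]) = 11
S (sum of others) = 39.6 - 11 = 28.6
min_reach = max(0, 11 - 28.6) = max(0, -17.6) = 0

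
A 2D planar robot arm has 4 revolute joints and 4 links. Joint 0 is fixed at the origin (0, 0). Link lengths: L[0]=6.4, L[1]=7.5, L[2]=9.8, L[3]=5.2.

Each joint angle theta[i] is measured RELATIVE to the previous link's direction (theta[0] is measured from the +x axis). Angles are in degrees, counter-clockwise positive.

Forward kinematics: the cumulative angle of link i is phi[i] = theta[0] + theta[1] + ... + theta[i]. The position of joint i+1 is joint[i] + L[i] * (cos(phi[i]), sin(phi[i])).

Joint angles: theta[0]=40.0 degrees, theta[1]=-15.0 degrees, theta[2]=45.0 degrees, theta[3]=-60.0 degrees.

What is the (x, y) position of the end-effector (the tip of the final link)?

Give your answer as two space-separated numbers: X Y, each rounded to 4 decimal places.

joint[0] = (0.0000, 0.0000)  (base)
link 0: phi[0] = 40 = 40 deg
  cos(40 deg) = 0.7660, sin(40 deg) = 0.6428
  joint[1] = (0.0000, 0.0000) + 6.4 * (0.7660, 0.6428) = (0.0000 + 4.9027, 0.0000 + 4.1138) = (4.9027, 4.1138)
link 1: phi[1] = 40 + -15 = 25 deg
  cos(25 deg) = 0.9063, sin(25 deg) = 0.4226
  joint[2] = (4.9027, 4.1138) + 7.5 * (0.9063, 0.4226) = (4.9027 + 6.7973, 4.1138 + 3.1696) = (11.7000, 7.2835)
link 2: phi[2] = 40 + -15 + 45 = 70 deg
  cos(70 deg) = 0.3420, sin(70 deg) = 0.9397
  joint[3] = (11.7000, 7.2835) + 9.8 * (0.3420, 0.9397) = (11.7000 + 3.3518, 7.2835 + 9.2090) = (15.0518, 16.4925)
link 3: phi[3] = 40 + -15 + 45 + -60 = 10 deg
  cos(10 deg) = 0.9848, sin(10 deg) = 0.1736
  joint[4] = (15.0518, 16.4925) + 5.2 * (0.9848, 0.1736) = (15.0518 + 5.1210, 16.4925 + 0.9030) = (20.1728, 17.3954)
End effector: (20.1728, 17.3954)

Answer: 20.1728 17.3954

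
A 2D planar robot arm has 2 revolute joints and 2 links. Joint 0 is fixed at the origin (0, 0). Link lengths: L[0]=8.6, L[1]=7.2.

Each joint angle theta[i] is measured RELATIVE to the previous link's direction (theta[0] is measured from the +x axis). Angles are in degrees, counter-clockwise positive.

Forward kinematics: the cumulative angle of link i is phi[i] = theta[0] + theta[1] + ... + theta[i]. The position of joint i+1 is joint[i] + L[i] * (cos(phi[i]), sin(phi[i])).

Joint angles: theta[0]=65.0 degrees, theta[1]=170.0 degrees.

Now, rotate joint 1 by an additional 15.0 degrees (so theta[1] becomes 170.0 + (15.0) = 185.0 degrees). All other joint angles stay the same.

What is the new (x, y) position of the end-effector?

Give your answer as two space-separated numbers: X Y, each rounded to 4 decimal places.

joint[0] = (0.0000, 0.0000)  (base)
link 0: phi[0] = 65 = 65 deg
  cos(65 deg) = 0.4226, sin(65 deg) = 0.9063
  joint[1] = (0.0000, 0.0000) + 8.6 * (0.4226, 0.9063) = (0.0000 + 3.6345, 0.0000 + 7.7942) = (3.6345, 7.7942)
link 1: phi[1] = 65 + 185 = 250 deg
  cos(250 deg) = -0.3420, sin(250 deg) = -0.9397
  joint[2] = (3.6345, 7.7942) + 7.2 * (-0.3420, -0.9397) = (3.6345 + -2.4625, 7.7942 + -6.7658) = (1.1720, 1.0285)
End effector: (1.1720, 1.0285)

Answer: 1.1720 1.0285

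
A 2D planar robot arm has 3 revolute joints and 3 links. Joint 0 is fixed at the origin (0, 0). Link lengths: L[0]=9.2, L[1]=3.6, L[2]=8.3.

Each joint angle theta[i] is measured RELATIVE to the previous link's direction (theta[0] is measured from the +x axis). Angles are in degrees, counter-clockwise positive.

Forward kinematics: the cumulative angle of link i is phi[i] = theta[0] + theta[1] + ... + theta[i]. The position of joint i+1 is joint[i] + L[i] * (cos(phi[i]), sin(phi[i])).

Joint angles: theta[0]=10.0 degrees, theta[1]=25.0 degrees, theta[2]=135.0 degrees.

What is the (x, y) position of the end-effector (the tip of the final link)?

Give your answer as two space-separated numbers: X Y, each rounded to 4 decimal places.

joint[0] = (0.0000, 0.0000)  (base)
link 0: phi[0] = 10 = 10 deg
  cos(10 deg) = 0.9848, sin(10 deg) = 0.1736
  joint[1] = (0.0000, 0.0000) + 9.2 * (0.9848, 0.1736) = (0.0000 + 9.0602, 0.0000 + 1.5976) = (9.0602, 1.5976)
link 1: phi[1] = 10 + 25 = 35 deg
  cos(35 deg) = 0.8192, sin(35 deg) = 0.5736
  joint[2] = (9.0602, 1.5976) + 3.6 * (0.8192, 0.5736) = (9.0602 + 2.9489, 1.5976 + 2.0649) = (12.0092, 3.6624)
link 2: phi[2] = 10 + 25 + 135 = 170 deg
  cos(170 deg) = -0.9848, sin(170 deg) = 0.1736
  joint[3] = (12.0092, 3.6624) + 8.3 * (-0.9848, 0.1736) = (12.0092 + -8.1739, 3.6624 + 1.4413) = (3.8353, 5.1037)
End effector: (3.8353, 5.1037)

Answer: 3.8353 5.1037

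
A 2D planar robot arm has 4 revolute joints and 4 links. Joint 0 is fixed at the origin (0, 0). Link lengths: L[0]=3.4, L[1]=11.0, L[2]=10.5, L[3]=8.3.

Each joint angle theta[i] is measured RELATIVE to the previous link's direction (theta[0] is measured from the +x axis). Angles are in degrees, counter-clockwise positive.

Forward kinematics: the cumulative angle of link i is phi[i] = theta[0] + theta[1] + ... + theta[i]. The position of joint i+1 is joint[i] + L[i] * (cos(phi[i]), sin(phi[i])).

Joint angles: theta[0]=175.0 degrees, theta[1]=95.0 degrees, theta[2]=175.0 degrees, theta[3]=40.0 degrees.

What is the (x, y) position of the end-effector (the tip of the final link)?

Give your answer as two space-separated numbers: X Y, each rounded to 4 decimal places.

Answer: -7.2326 6.5553

Derivation:
joint[0] = (0.0000, 0.0000)  (base)
link 0: phi[0] = 175 = 175 deg
  cos(175 deg) = -0.9962, sin(175 deg) = 0.0872
  joint[1] = (0.0000, 0.0000) + 3.4 * (-0.9962, 0.0872) = (0.0000 + -3.3871, 0.0000 + 0.2963) = (-3.3871, 0.2963)
link 1: phi[1] = 175 + 95 = 270 deg
  cos(270 deg) = -0.0000, sin(270 deg) = -1.0000
  joint[2] = (-3.3871, 0.2963) + 11 * (-0.0000, -1.0000) = (-3.3871 + -0.0000, 0.2963 + -11.0000) = (-3.3871, -10.7037)
link 2: phi[2] = 175 + 95 + 175 = 445 deg
  cos(445 deg) = 0.0872, sin(445 deg) = 0.9962
  joint[3] = (-3.3871, -10.7037) + 10.5 * (0.0872, 0.9962) = (-3.3871 + 0.9151, -10.7037 + 10.4600) = (-2.4719, -0.2436)
link 3: phi[3] = 175 + 95 + 175 + 40 = 485 deg
  cos(485 deg) = -0.5736, sin(485 deg) = 0.8192
  joint[4] = (-2.4719, -0.2436) + 8.3 * (-0.5736, 0.8192) = (-2.4719 + -4.7607, -0.2436 + 6.7990) = (-7.2326, 6.5553)
End effector: (-7.2326, 6.5553)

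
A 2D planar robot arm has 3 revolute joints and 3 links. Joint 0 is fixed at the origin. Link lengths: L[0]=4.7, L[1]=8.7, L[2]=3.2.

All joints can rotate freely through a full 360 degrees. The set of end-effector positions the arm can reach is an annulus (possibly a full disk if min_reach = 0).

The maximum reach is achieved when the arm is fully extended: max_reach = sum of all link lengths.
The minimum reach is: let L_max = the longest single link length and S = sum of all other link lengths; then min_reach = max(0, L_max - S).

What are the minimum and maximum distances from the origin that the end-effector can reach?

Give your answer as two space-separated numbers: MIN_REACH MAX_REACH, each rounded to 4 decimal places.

Link lengths: [4.7, 8.7, 3.2]
max_reach = 4.7 + 8.7 + 3.2 = 16.6
L_max = max([4.7, 8.7, 3.2]) = 8.7
S (sum of others) = 16.6 - 8.7 = 7.9
min_reach = max(0, 8.7 - 7.9) = max(0, 0.8) = 0.8

Answer: 0.8000 16.6000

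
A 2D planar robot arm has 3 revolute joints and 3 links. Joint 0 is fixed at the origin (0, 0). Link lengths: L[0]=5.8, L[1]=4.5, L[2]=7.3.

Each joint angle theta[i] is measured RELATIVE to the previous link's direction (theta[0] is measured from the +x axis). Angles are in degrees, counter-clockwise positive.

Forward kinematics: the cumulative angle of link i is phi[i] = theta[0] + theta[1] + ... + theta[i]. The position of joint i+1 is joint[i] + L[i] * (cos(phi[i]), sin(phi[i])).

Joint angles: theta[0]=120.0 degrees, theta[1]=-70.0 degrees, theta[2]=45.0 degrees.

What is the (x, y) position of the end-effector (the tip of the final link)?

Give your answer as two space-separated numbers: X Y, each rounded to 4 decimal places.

joint[0] = (0.0000, 0.0000)  (base)
link 0: phi[0] = 120 = 120 deg
  cos(120 deg) = -0.5000, sin(120 deg) = 0.8660
  joint[1] = (0.0000, 0.0000) + 5.8 * (-0.5000, 0.8660) = (0.0000 + -2.9000, 0.0000 + 5.0229) = (-2.9000, 5.0229)
link 1: phi[1] = 120 + -70 = 50 deg
  cos(50 deg) = 0.6428, sin(50 deg) = 0.7660
  joint[2] = (-2.9000, 5.0229) + 4.5 * (0.6428, 0.7660) = (-2.9000 + 2.8925, 5.0229 + 3.4472) = (-0.0075, 8.4701)
link 2: phi[2] = 120 + -70 + 45 = 95 deg
  cos(95 deg) = -0.0872, sin(95 deg) = 0.9962
  joint[3] = (-0.0075, 8.4701) + 7.3 * (-0.0872, 0.9962) = (-0.0075 + -0.6362, 8.4701 + 7.2722) = (-0.6437, 15.7424)
End effector: (-0.6437, 15.7424)

Answer: -0.6437 15.7424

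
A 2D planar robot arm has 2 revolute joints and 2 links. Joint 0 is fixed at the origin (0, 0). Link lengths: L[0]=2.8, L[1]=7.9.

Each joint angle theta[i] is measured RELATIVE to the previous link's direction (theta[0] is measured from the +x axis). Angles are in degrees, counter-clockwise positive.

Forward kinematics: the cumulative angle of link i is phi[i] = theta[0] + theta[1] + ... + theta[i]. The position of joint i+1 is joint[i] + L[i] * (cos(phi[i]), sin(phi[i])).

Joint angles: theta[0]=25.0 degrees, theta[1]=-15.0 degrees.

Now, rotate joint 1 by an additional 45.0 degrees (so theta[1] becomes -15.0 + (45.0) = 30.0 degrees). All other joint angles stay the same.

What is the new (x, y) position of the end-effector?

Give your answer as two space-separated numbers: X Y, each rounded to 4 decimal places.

Answer: 7.0689 7.6546

Derivation:
joint[0] = (0.0000, 0.0000)  (base)
link 0: phi[0] = 25 = 25 deg
  cos(25 deg) = 0.9063, sin(25 deg) = 0.4226
  joint[1] = (0.0000, 0.0000) + 2.8 * (0.9063, 0.4226) = (0.0000 + 2.5377, 0.0000 + 1.1833) = (2.5377, 1.1833)
link 1: phi[1] = 25 + 30 = 55 deg
  cos(55 deg) = 0.5736, sin(55 deg) = 0.8192
  joint[2] = (2.5377, 1.1833) + 7.9 * (0.5736, 0.8192) = (2.5377 + 4.5313, 1.1833 + 6.4713) = (7.0689, 7.6546)
End effector: (7.0689, 7.6546)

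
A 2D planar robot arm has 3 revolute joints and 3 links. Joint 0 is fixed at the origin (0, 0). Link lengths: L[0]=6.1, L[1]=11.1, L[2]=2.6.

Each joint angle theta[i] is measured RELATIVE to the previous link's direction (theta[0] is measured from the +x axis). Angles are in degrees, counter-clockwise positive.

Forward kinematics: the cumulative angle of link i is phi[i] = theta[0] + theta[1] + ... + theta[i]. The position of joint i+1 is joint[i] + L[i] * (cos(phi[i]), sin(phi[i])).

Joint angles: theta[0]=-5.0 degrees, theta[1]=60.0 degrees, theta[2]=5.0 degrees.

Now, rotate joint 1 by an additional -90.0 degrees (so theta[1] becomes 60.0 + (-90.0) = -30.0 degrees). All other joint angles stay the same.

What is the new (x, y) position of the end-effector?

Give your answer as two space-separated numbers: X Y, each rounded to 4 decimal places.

joint[0] = (0.0000, 0.0000)  (base)
link 0: phi[0] = -5 = -5 deg
  cos(-5 deg) = 0.9962, sin(-5 deg) = -0.0872
  joint[1] = (0.0000, 0.0000) + 6.1 * (0.9962, -0.0872) = (0.0000 + 6.0768, 0.0000 + -0.5317) = (6.0768, -0.5317)
link 1: phi[1] = -5 + -30 = -35 deg
  cos(-35 deg) = 0.8192, sin(-35 deg) = -0.5736
  joint[2] = (6.0768, -0.5317) + 11.1 * (0.8192, -0.5736) = (6.0768 + 9.0926, -0.5317 + -6.3667) = (15.1694, -6.8983)
link 2: phi[2] = -5 + -30 + 5 = -30 deg
  cos(-30 deg) = 0.8660, sin(-30 deg) = -0.5000
  joint[3] = (15.1694, -6.8983) + 2.6 * (0.8660, -0.5000) = (15.1694 + 2.2517, -6.8983 + -1.3000) = (17.4210, -8.1983)
End effector: (17.4210, -8.1983)

Answer: 17.4210 -8.1983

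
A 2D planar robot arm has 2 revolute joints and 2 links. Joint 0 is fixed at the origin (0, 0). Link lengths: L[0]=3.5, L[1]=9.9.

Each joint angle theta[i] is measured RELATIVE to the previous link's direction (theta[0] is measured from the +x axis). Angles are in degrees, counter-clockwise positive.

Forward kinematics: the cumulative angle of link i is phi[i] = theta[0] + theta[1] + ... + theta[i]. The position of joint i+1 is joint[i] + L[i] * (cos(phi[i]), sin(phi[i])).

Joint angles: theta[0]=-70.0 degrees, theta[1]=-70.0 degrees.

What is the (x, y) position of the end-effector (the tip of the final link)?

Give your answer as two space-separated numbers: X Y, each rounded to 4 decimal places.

joint[0] = (0.0000, 0.0000)  (base)
link 0: phi[0] = -70 = -70 deg
  cos(-70 deg) = 0.3420, sin(-70 deg) = -0.9397
  joint[1] = (0.0000, 0.0000) + 3.5 * (0.3420, -0.9397) = (0.0000 + 1.1971, 0.0000 + -3.2889) = (1.1971, -3.2889)
link 1: phi[1] = -70 + -70 = -140 deg
  cos(-140 deg) = -0.7660, sin(-140 deg) = -0.6428
  joint[2] = (1.1971, -3.2889) + 9.9 * (-0.7660, -0.6428) = (1.1971 + -7.5838, -3.2889 + -6.3636) = (-6.3868, -9.6525)
End effector: (-6.3868, -9.6525)

Answer: -6.3868 -9.6525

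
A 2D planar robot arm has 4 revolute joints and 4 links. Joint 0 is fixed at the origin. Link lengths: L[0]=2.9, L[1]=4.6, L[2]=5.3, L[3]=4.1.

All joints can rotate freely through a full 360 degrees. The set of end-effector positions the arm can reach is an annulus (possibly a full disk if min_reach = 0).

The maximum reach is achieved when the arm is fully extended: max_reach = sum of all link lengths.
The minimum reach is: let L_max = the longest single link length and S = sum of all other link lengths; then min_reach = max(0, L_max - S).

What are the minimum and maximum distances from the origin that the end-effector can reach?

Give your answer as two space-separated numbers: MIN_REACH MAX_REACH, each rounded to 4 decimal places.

Answer: 0.0000 16.9000

Derivation:
Link lengths: [2.9, 4.6, 5.3, 4.1]
max_reach = 2.9 + 4.6 + 5.3 + 4.1 = 16.9
L_max = max([2.9, 4.6, 5.3, 4.1]) = 5.3
S (sum of others) = 16.9 - 5.3 = 11.6
min_reach = max(0, 5.3 - 11.6) = max(0, -6.3) = 0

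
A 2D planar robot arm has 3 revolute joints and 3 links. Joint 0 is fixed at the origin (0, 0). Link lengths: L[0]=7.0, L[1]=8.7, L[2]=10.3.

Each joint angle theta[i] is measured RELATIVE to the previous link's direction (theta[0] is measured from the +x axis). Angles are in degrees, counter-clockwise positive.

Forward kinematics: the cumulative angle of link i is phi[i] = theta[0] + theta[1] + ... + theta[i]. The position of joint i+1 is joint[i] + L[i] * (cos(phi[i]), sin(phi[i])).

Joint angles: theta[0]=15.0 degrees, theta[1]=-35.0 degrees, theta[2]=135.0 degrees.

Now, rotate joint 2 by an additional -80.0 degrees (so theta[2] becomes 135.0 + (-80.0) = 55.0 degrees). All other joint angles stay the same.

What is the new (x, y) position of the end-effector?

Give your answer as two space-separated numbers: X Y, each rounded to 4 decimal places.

Answer: 23.3741 4.7440

Derivation:
joint[0] = (0.0000, 0.0000)  (base)
link 0: phi[0] = 15 = 15 deg
  cos(15 deg) = 0.9659, sin(15 deg) = 0.2588
  joint[1] = (0.0000, 0.0000) + 7 * (0.9659, 0.2588) = (0.0000 + 6.7615, 0.0000 + 1.8117) = (6.7615, 1.8117)
link 1: phi[1] = 15 + -35 = -20 deg
  cos(-20 deg) = 0.9397, sin(-20 deg) = -0.3420
  joint[2] = (6.7615, 1.8117) + 8.7 * (0.9397, -0.3420) = (6.7615 + 8.1753, 1.8117 + -2.9756) = (14.9368, -1.1638)
link 2: phi[2] = 15 + -35 + 55 = 35 deg
  cos(35 deg) = 0.8192, sin(35 deg) = 0.5736
  joint[3] = (14.9368, -1.1638) + 10.3 * (0.8192, 0.5736) = (14.9368 + 8.4373, -1.1638 + 5.9078) = (23.3741, 4.7440)
End effector: (23.3741, 4.7440)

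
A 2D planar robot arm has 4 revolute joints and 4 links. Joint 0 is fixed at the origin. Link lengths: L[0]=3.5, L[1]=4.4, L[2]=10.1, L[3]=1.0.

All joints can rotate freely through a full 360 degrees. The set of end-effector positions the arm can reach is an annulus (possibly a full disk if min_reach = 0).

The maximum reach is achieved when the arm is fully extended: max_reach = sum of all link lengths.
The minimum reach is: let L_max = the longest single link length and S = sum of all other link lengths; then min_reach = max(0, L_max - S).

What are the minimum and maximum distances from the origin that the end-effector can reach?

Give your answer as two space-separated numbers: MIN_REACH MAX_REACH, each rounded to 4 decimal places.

Answer: 1.2000 19.0000

Derivation:
Link lengths: [3.5, 4.4, 10.1, 1.0]
max_reach = 3.5 + 4.4 + 10.1 + 1 = 19
L_max = max([3.5, 4.4, 10.1, 1.0]) = 10.1
S (sum of others) = 19 - 10.1 = 8.9
min_reach = max(0, 10.1 - 8.9) = max(0, 1.2) = 1.2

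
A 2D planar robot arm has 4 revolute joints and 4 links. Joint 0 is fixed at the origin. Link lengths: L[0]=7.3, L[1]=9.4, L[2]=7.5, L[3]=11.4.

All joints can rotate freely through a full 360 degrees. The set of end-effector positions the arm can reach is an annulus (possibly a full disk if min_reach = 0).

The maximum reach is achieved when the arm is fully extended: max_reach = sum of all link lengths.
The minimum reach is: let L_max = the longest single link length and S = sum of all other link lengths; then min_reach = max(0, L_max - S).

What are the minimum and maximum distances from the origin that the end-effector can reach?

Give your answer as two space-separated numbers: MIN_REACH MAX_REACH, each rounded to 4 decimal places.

Link lengths: [7.3, 9.4, 7.5, 11.4]
max_reach = 7.3 + 9.4 + 7.5 + 11.4 = 35.6
L_max = max([7.3, 9.4, 7.5, 11.4]) = 11.4
S (sum of others) = 35.6 - 11.4 = 24.2
min_reach = max(0, 11.4 - 24.2) = max(0, -12.8) = 0

Answer: 0.0000 35.6000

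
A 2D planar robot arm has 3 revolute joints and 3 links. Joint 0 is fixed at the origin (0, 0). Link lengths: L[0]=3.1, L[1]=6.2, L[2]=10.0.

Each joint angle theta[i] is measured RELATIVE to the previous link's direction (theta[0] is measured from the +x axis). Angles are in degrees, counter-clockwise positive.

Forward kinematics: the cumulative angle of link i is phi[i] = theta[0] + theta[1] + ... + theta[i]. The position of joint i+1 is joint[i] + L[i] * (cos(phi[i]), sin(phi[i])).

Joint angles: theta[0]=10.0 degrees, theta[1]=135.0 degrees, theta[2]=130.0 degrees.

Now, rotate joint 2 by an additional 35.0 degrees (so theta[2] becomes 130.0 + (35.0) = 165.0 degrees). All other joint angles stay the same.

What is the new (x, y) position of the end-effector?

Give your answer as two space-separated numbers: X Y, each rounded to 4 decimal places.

joint[0] = (0.0000, 0.0000)  (base)
link 0: phi[0] = 10 = 10 deg
  cos(10 deg) = 0.9848, sin(10 deg) = 0.1736
  joint[1] = (0.0000, 0.0000) + 3.1 * (0.9848, 0.1736) = (0.0000 + 3.0529, 0.0000 + 0.5383) = (3.0529, 0.5383)
link 1: phi[1] = 10 + 135 = 145 deg
  cos(145 deg) = -0.8192, sin(145 deg) = 0.5736
  joint[2] = (3.0529, 0.5383) + 6.2 * (-0.8192, 0.5736) = (3.0529 + -5.0787, 0.5383 + 3.5562) = (-2.0258, 4.0945)
link 2: phi[2] = 10 + 135 + 165 = 310 deg
  cos(310 deg) = 0.6428, sin(310 deg) = -0.7660
  joint[3] = (-2.0258, 4.0945) + 10 * (0.6428, -0.7660) = (-2.0258 + 6.4279, 4.0945 + -7.6604) = (4.4020, -3.5660)
End effector: (4.4020, -3.5660)

Answer: 4.4020 -3.5660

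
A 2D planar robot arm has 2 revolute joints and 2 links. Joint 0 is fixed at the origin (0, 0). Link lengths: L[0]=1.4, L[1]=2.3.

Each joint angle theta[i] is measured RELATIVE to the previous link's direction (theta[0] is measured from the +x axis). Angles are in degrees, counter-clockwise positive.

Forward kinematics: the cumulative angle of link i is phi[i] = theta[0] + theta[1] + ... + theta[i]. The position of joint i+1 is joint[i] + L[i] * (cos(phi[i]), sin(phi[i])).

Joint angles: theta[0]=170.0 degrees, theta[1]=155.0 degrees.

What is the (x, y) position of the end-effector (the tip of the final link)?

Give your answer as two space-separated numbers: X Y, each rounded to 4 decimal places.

joint[0] = (0.0000, 0.0000)  (base)
link 0: phi[0] = 170 = 170 deg
  cos(170 deg) = -0.9848, sin(170 deg) = 0.1736
  joint[1] = (0.0000, 0.0000) + 1.4 * (-0.9848, 0.1736) = (0.0000 + -1.3787, 0.0000 + 0.2431) = (-1.3787, 0.2431)
link 1: phi[1] = 170 + 155 = 325 deg
  cos(325 deg) = 0.8192, sin(325 deg) = -0.5736
  joint[2] = (-1.3787, 0.2431) + 2.3 * (0.8192, -0.5736) = (-1.3787 + 1.8840, 0.2431 + -1.3192) = (0.5053, -1.0761)
End effector: (0.5053, -1.0761)

Answer: 0.5053 -1.0761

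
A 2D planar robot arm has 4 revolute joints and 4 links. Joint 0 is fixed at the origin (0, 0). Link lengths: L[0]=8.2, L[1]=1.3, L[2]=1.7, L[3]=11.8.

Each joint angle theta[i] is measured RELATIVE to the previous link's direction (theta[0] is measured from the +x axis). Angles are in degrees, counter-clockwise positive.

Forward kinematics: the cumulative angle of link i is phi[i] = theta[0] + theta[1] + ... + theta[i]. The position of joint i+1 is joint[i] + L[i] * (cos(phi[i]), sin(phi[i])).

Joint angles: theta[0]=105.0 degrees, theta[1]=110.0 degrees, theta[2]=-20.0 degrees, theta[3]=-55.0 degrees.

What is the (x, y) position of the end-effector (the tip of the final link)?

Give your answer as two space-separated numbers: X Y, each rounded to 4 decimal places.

joint[0] = (0.0000, 0.0000)  (base)
link 0: phi[0] = 105 = 105 deg
  cos(105 deg) = -0.2588, sin(105 deg) = 0.9659
  joint[1] = (0.0000, 0.0000) + 8.2 * (-0.2588, 0.9659) = (0.0000 + -2.1223, 0.0000 + 7.9206) = (-2.1223, 7.9206)
link 1: phi[1] = 105 + 110 = 215 deg
  cos(215 deg) = -0.8192, sin(215 deg) = -0.5736
  joint[2] = (-2.1223, 7.9206) + 1.3 * (-0.8192, -0.5736) = (-2.1223 + -1.0649, 7.9206 + -0.7456) = (-3.1872, 7.1749)
link 2: phi[2] = 105 + 110 + -20 = 195 deg
  cos(195 deg) = -0.9659, sin(195 deg) = -0.2588
  joint[3] = (-3.1872, 7.1749) + 1.7 * (-0.9659, -0.2588) = (-3.1872 + -1.6421, 7.1749 + -0.4400) = (-4.8293, 6.7350)
link 3: phi[3] = 105 + 110 + -20 + -55 = 140 deg
  cos(140 deg) = -0.7660, sin(140 deg) = 0.6428
  joint[4] = (-4.8293, 6.7350) + 11.8 * (-0.7660, 0.6428) = (-4.8293 + -9.0393, 6.7350 + 7.5849) = (-13.8686, 14.3198)
End effector: (-13.8686, 14.3198)

Answer: -13.8686 14.3198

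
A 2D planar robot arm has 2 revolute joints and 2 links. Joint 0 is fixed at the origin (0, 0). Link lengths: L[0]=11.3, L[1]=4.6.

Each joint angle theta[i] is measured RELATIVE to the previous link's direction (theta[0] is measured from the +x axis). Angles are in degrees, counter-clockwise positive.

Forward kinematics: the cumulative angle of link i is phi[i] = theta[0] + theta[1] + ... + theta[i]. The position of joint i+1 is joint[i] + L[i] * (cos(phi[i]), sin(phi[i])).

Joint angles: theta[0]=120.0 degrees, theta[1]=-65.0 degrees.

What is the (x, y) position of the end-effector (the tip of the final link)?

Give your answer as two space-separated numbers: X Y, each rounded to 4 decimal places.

Answer: -3.0115 13.5542

Derivation:
joint[0] = (0.0000, 0.0000)  (base)
link 0: phi[0] = 120 = 120 deg
  cos(120 deg) = -0.5000, sin(120 deg) = 0.8660
  joint[1] = (0.0000, 0.0000) + 11.3 * (-0.5000, 0.8660) = (0.0000 + -5.6500, 0.0000 + 9.7861) = (-5.6500, 9.7861)
link 1: phi[1] = 120 + -65 = 55 deg
  cos(55 deg) = 0.5736, sin(55 deg) = 0.8192
  joint[2] = (-5.6500, 9.7861) + 4.6 * (0.5736, 0.8192) = (-5.6500 + 2.6385, 9.7861 + 3.7681) = (-3.0115, 13.5542)
End effector: (-3.0115, 13.5542)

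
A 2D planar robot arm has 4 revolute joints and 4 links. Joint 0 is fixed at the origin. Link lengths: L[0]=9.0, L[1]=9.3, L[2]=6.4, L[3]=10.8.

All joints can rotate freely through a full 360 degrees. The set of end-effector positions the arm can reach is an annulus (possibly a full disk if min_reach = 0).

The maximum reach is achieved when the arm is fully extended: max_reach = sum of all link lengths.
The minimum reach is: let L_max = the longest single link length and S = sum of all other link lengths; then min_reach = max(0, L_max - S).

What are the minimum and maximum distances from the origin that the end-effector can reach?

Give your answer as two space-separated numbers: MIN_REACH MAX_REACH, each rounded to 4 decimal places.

Answer: 0.0000 35.5000

Derivation:
Link lengths: [9.0, 9.3, 6.4, 10.8]
max_reach = 9 + 9.3 + 6.4 + 10.8 = 35.5
L_max = max([9.0, 9.3, 6.4, 10.8]) = 10.8
S (sum of others) = 35.5 - 10.8 = 24.7
min_reach = max(0, 10.8 - 24.7) = max(0, -13.9) = 0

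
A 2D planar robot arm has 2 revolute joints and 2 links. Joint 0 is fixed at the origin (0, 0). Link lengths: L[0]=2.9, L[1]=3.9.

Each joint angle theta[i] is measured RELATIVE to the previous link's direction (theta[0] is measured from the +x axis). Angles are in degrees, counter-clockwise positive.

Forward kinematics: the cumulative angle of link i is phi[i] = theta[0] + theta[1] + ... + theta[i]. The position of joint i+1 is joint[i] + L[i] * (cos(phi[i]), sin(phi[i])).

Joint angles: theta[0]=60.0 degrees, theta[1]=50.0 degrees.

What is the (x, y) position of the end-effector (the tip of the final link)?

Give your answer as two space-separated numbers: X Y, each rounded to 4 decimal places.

joint[0] = (0.0000, 0.0000)  (base)
link 0: phi[0] = 60 = 60 deg
  cos(60 deg) = 0.5000, sin(60 deg) = 0.8660
  joint[1] = (0.0000, 0.0000) + 2.9 * (0.5000, 0.8660) = (0.0000 + 1.4500, 0.0000 + 2.5115) = (1.4500, 2.5115)
link 1: phi[1] = 60 + 50 = 110 deg
  cos(110 deg) = -0.3420, sin(110 deg) = 0.9397
  joint[2] = (1.4500, 2.5115) + 3.9 * (-0.3420, 0.9397) = (1.4500 + -1.3339, 2.5115 + 3.6648) = (0.1161, 6.1763)
End effector: (0.1161, 6.1763)

Answer: 0.1161 6.1763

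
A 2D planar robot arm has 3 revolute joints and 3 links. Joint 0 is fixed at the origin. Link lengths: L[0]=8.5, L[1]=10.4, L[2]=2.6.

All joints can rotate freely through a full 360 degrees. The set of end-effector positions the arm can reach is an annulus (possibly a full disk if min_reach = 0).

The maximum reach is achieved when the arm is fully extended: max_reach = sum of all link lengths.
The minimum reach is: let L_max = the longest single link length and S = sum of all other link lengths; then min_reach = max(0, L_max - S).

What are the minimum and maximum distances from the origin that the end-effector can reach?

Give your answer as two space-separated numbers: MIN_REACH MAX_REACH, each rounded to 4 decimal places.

Link lengths: [8.5, 10.4, 2.6]
max_reach = 8.5 + 10.4 + 2.6 = 21.5
L_max = max([8.5, 10.4, 2.6]) = 10.4
S (sum of others) = 21.5 - 10.4 = 11.1
min_reach = max(0, 10.4 - 11.1) = max(0, -0.7) = 0

Answer: 0.0000 21.5000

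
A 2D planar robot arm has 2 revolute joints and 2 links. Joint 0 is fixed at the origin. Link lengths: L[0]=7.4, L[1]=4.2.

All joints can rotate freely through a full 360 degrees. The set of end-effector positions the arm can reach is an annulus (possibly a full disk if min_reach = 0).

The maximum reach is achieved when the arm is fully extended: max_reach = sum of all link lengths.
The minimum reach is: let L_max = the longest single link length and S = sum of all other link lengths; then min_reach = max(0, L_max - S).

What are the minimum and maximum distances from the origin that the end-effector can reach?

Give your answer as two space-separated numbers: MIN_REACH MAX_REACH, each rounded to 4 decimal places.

Link lengths: [7.4, 4.2]
max_reach = 7.4 + 4.2 = 11.6
L_max = max([7.4, 4.2]) = 7.4
S (sum of others) = 11.6 - 7.4 = 4.2
min_reach = max(0, 7.4 - 4.2) = max(0, 3.2) = 3.2

Answer: 3.2000 11.6000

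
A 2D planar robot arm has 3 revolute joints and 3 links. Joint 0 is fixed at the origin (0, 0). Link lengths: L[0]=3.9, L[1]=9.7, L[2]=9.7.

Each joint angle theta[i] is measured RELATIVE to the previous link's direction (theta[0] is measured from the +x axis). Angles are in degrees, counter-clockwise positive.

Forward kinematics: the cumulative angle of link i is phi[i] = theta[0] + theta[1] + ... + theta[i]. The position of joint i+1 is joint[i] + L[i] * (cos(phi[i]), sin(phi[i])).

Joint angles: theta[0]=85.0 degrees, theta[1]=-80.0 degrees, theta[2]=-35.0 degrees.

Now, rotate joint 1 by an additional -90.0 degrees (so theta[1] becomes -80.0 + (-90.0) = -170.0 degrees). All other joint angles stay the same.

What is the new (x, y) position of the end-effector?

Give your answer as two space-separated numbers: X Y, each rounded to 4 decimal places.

Answer: -3.6647 -14.1784

Derivation:
joint[0] = (0.0000, 0.0000)  (base)
link 0: phi[0] = 85 = 85 deg
  cos(85 deg) = 0.0872, sin(85 deg) = 0.9962
  joint[1] = (0.0000, 0.0000) + 3.9 * (0.0872, 0.9962) = (0.0000 + 0.3399, 0.0000 + 3.8852) = (0.3399, 3.8852)
link 1: phi[1] = 85 + -170 = -85 deg
  cos(-85 deg) = 0.0872, sin(-85 deg) = -0.9962
  joint[2] = (0.3399, 3.8852) + 9.7 * (0.0872, -0.9962) = (0.3399 + 0.8454, 3.8852 + -9.6631) = (1.1853, -5.7779)
link 2: phi[2] = 85 + -170 + -35 = -120 deg
  cos(-120 deg) = -0.5000, sin(-120 deg) = -0.8660
  joint[3] = (1.1853, -5.7779) + 9.7 * (-0.5000, -0.8660) = (1.1853 + -4.8500, -5.7779 + -8.4004) = (-3.6647, -14.1784)
End effector: (-3.6647, -14.1784)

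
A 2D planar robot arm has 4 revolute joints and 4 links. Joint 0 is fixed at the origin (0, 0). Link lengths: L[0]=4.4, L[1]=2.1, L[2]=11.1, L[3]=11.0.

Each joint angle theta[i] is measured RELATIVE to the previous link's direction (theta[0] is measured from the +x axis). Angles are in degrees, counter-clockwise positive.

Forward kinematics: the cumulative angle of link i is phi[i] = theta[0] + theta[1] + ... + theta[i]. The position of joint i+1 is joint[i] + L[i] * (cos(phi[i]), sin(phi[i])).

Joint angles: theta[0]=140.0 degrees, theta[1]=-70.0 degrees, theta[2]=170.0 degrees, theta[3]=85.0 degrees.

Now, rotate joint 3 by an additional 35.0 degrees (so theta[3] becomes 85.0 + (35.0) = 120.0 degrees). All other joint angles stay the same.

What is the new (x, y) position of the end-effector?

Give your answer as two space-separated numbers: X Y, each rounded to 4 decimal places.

Answer: 2.7976 -4.8113

Derivation:
joint[0] = (0.0000, 0.0000)  (base)
link 0: phi[0] = 140 = 140 deg
  cos(140 deg) = -0.7660, sin(140 deg) = 0.6428
  joint[1] = (0.0000, 0.0000) + 4.4 * (-0.7660, 0.6428) = (0.0000 + -3.3706, 0.0000 + 2.8283) = (-3.3706, 2.8283)
link 1: phi[1] = 140 + -70 = 70 deg
  cos(70 deg) = 0.3420, sin(70 deg) = 0.9397
  joint[2] = (-3.3706, 2.8283) + 2.1 * (0.3420, 0.9397) = (-3.3706 + 0.7182, 2.8283 + 1.9734) = (-2.6524, 4.8016)
link 2: phi[2] = 140 + -70 + 170 = 240 deg
  cos(240 deg) = -0.5000, sin(240 deg) = -0.8660
  joint[3] = (-2.6524, 4.8016) + 11.1 * (-0.5000, -0.8660) = (-2.6524 + -5.5500, 4.8016 + -9.6129) = (-8.2024, -4.8113)
link 3: phi[3] = 140 + -70 + 170 + 120 = 360 deg
  cos(360 deg) = 1.0000, sin(360 deg) = -0.0000
  joint[4] = (-8.2024, -4.8113) + 11 * (1.0000, -0.0000) = (-8.2024 + 11.0000, -4.8113 + -0.0000) = (2.7976, -4.8113)
End effector: (2.7976, -4.8113)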